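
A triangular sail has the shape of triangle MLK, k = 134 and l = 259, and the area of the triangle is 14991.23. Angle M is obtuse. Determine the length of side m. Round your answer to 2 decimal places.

From area = ½·l·k·sin M, we get sin M = 2·area/(l·k) ≈ 0.86390.
Taking the obtuse solution, ∠M ≈ 120.24°.
Law of cosines then gives m ≈ 346.41.

346.41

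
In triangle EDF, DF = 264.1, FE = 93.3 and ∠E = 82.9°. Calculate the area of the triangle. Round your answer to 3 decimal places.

Law of sines: sin D = FE·sin E/DF ≈ 0.35057.
Since DF ≥ FE, only the acute value applies: ∠D ≈ 20.52°.
Then ∠F = 180° − ∠E − ∠D ≈ 76.58°.
Law of sines gives ED = DF·sin F/sin E ≈ 258.87.
Area = ½·DF·FE·sin F ≈ 11984.

11983.761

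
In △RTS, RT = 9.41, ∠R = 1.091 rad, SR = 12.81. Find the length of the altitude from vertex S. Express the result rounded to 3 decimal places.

By the law of cosines, TS² = SR² + RT² − 2·SR·RT·cos R = 141.36, so TS ≈ 11.889.
Area = ½·SR·RT·sin R ≈ 53.466.
The altitude from S has length 2·area/RT ≈ 11.364.

11.364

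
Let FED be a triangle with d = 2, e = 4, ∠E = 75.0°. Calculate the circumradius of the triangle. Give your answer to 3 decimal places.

Law of sines: sin D = d·sin E/e ≈ 0.48296.
Since e ≥ d, only the acute value applies: ∠D ≈ 28.88°.
Then ∠F = 180° − ∠E − ∠D ≈ 76.12°.
Law of sines gives f = e·sin F/sin E ≈ 4.0202.
Circumradius = e/(2 sin E) ≈ 2.0706.

R ≈ 2.071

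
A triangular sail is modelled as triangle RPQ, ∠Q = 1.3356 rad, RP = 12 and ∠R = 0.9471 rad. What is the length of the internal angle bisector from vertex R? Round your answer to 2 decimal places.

The third angle is ∠P = π − ∠Q − ∠R = 0.8589 rad.
Law of sines: PQ = RP·sin R/sin Q ≈ 10.016.
Law of sines: QR = RP·sin P/sin Q ≈ 9.3427.
The bisector from R has length 2·QR·RP·cos(∠R/2)/(QR+RP) ≈ 9.3498.

9.35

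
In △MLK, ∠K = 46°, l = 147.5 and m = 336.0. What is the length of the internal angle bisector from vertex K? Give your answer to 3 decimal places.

188.708

By the law of cosines, k² = m² + l² − 2·m·l·cos K = 65798, so k ≈ 256.51.
The bisector from K has length 2·m·l·cos(∠K/2)/(m+l) ≈ 188.71.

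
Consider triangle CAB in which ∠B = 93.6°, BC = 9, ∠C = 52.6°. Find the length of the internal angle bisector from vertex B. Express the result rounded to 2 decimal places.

t_B ≈ 7.25

The third angle is ∠A = 180° − ∠B − ∠C = 33.80°.
Law of sines: AB = BC·sin C/sin A ≈ 12.852.
Law of sines: CA = BC·sin B/sin A ≈ 16.147.
The bisector from B has length 2·AB·BC·cos(∠B/2)/(AB+BC) ≈ 7.247.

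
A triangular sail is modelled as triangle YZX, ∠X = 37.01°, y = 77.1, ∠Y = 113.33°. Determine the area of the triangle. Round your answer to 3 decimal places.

The third angle is ∠Z = 180° − ∠X − ∠Y = 29.66°.
Law of sines: z = y·sin Z/sin Y ≈ 41.55.
Law of sines: x = y·sin X/sin Y ≈ 50.543.
Area = ½·y·z·sin X ≈ 964.19.

area ≈ 964.189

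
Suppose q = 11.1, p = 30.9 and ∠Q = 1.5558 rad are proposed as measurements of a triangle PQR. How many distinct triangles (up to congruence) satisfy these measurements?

0

p·sin Q = 30.9·sin(1.5558 rad) ≈ 30.9.
Since q = 11.1 < 30.9 = p sin Q, no triangle exists.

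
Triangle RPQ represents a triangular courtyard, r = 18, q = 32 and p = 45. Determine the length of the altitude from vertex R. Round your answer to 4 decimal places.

Semiperimeter s = (18 + 45 + 32)/2 = 47.5.
Heron's formula: area = √(47.5·29.5·2.5·15.5) ≈ 233.02.
The altitude from R has length 2·area/r ≈ 25.891.

h_R ≈ 25.8911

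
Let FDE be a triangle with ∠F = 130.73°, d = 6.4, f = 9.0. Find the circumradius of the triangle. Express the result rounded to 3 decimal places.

R ≈ 5.938

Law of sines: sin D = d·sin F/f ≈ 0.53887.
Since f ≥ d, only the acute value applies: ∠D ≈ 32.61°.
Then ∠E = 180° − ∠F − ∠D ≈ 16.66°.
Law of sines gives e = f·sin E/sin F ≈ 3.4055.
Circumradius = f/(2 sin F) ≈ 5.9383.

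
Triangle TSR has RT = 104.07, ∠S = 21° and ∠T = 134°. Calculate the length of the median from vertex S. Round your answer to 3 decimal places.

m_S ≈ 163.225

The third angle is ∠R = 180° − ∠T − ∠S = 25.00°.
Law of sines: SR = RT·sin T/sin S ≈ 208.9.
Law of sines: TS = RT·sin R/sin S ≈ 122.73.
Median from S: ½√(2·TS² + 2·SR² − RT²) ≈ 163.22.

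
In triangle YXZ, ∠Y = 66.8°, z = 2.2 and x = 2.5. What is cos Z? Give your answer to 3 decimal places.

By the law of cosines, y² = x² + z² − 2·x·z·cos Y = 6.7566, so y ≈ 2.5994.
Law of cosines again: cos Z = (y² + x² − z²)/(2·y·x) ≈ 0.62836, so ∠Z ≈ 51.07°.

0.628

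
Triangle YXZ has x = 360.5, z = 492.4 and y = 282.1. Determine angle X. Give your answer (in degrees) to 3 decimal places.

∠X ≈ 46.259°

By the law of cosines, cos X = (z² + y² − x²) / (2·z·y) ≈ 0.69140, so ∠X ≈ 46.26°.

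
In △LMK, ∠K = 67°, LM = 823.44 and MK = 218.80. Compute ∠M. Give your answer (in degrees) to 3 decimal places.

Law of sines: sin L = MK·sin K/LM ≈ 0.24459.
Since LM ≥ MK, only the acute value applies: ∠L ≈ 14.16°.
Then ∠M = 180° − ∠K − ∠L ≈ 98.84°.

∠M ≈ 98.842°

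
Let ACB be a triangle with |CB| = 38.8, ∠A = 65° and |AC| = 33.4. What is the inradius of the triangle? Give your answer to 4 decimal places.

10.5076

Law of sines: sin B = |AC|·sin A/|CB| ≈ 0.78017.
Since |CB| ≥ |AC|, only the acute value applies: ∠B ≈ 51.28°.
Then ∠C = 180° − ∠A − ∠B ≈ 63.72°.
Law of sines gives |BA| = |CB|·sin C/sin A ≈ 38.387.
Area = ½·|CB|·|AC|·sin C ≈ 581.01.
Semiperimeter s = (38.8+38.387+33.4)/2 = 55.294.
Inradius = area/s = 581.01/55.294 ≈ 10.508.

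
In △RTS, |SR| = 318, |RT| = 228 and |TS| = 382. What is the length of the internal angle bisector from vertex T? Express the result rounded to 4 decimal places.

By the law of cosines, cos T = (|RT|² + |TS|² − |SR|²) / (2·|RT|·|TS|) ≈ 0.55562, so ∠T ≈ 56.25°.
The bisector from T has length 2·|RT|·|TS|·cos(∠T/2)/(|RT|+|TS|) ≈ 251.85.

251.8458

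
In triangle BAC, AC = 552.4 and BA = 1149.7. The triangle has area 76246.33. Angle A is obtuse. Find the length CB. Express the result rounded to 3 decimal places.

1691.149

From area = ½·BA·AC·sin A, we get sin A = 2·area/(BA·AC) ≈ 0.24011.
Taking the obtuse solution, ∠A ≈ 2.899 rad.
Law of cosines then gives CB ≈ 1691.1.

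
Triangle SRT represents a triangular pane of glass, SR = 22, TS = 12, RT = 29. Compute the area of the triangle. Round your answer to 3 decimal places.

area ≈ 120.783

Semiperimeter s = (29 + 12 + 22)/2 = 31.5.
Heron's formula: area = √(31.5·2.5·19.5·9.5) ≈ 120.78.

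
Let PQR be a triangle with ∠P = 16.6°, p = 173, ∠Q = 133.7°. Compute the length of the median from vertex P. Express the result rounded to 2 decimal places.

The third angle is ∠R = 180° − ∠P − ∠Q = 29.70°.
Law of sines: q = p·sin Q/sin P ≈ 437.8.
Law of sines: r = p·sin R/sin P ≈ 300.03.
Median from P: ½√(2·q² + 2·r² − p²) ≈ 365.18.

m_P ≈ 365.18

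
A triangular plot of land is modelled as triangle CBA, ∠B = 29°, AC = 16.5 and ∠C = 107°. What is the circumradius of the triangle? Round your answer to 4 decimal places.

R ≈ 17.0170

The third angle is ∠A = 180° − ∠C − ∠B = 44.00°.
Law of sines: BA = AC·sin C/sin B ≈ 32.547.
Law of sines: CB = AC·sin A/sin B ≈ 23.642.
Circumradius = AC/(2 sin B) ≈ 17.017.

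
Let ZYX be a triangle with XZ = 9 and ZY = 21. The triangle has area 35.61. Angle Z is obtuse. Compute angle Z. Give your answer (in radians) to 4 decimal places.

From area = ½·XZ·ZY·sin Z, we get sin Z = 2·area/(XZ·ZY) ≈ 0.37683.
Taking the obtuse solution, ∠Z ≈ 2.7552 rad.

2.7552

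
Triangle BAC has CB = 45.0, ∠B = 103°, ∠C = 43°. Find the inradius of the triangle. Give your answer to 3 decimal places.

The third angle is ∠A = 180° − ∠C − ∠B = 34.00°.
Law of sines: AC = CB·sin B/sin A ≈ 78.411.
Law of sines: BA = CB·sin C/sin A ≈ 54.883.
Area = ½·CB·AC·sin C ≈ 1203.2.
Semiperimeter s = (78.411+45+54.883)/2 = 89.147.
Inradius = area/s = 1203.2/89.147 ≈ 13.497.

r ≈ 13.497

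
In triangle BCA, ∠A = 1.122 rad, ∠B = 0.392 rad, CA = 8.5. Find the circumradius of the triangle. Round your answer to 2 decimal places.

11.12

The third angle is ∠C = π − ∠A − ∠B = 1.628 rad.
Law of sines: AB = CA·sin C/sin B ≈ 22.213.
Law of sines: BC = CA·sin A/sin B ≈ 20.046.
Circumradius = CA/(2 sin B) ≈ 11.125.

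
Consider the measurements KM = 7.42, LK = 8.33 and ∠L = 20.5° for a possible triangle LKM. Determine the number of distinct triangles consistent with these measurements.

2

LK·sin L = 8.33·sin(20.5°) ≈ 2.917.
Since LK sin L < KM < LK (2.917 < 7.42 < 8.33), two triangles exist.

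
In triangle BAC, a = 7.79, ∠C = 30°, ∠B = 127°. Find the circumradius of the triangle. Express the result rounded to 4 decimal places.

The third angle is ∠A = 180° − ∠C − ∠B = 23.00°.
Law of sines: b = a·sin B/sin A ≈ 15.922.
Law of sines: c = a·sin C/sin A ≈ 9.9685.
Circumradius = a/(2 sin A) ≈ 9.9685.

9.9685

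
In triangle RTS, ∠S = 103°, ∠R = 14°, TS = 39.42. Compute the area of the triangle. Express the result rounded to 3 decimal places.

area ≈ 2788.258

The third angle is ∠T = 180° − ∠S − ∠R = 63.00°.
Law of sines: SR = TS·sin T/sin R ≈ 145.19.
Law of sines: RT = TS·sin S/sin R ≈ 158.77.
Area = ½·TS·SR·sin S ≈ 2788.3.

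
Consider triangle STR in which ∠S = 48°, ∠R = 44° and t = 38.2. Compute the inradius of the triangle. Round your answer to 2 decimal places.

8.09

The third angle is ∠T = 180° − ∠R − ∠S = 88.00°.
Law of sines: s = t·sin S/sin T ≈ 28.405.
Law of sines: r = t·sin R/sin T ≈ 26.552.
Area = ½·t·s·sin R ≈ 376.88.
Semiperimeter p = (28.405+38.2+26.552)/2 = 46.579.
Inradius = area/p = 376.88/46.579 ≈ 8.0913.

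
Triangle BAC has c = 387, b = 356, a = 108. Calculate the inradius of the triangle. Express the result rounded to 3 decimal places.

Semiperimeter s = (356 + 108 + 387)/2 = 425.5.
Heron's formula: area = √(425.5·69.5·317.5·38.5) ≈ 19013.
Inradius = area/s = 19013/425.5 ≈ 44.683.

44.683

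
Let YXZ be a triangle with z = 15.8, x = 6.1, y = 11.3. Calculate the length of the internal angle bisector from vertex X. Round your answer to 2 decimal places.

13.02

By the law of cosines, cos X = (z² + y² − x²) / (2·z·y) ≈ 0.95250, so ∠X ≈ 0.309 rad.
The bisector from X has length 2·z·y·cos(∠X/2)/(z+y) ≈ 13.019.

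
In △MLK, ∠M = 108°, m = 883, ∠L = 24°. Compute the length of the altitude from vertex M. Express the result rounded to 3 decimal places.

h_M ≈ 280.635

The third angle is ∠K = 180° − ∠M − ∠L = 48.00°.
Law of sines: l = m·sin L/sin M ≈ 377.63.
Law of sines: k = m·sin K/sin M ≈ 689.97.
Area = ½·m·l·sin K ≈ 1.239e+05.
The altitude from M has length 2·area/m ≈ 280.63.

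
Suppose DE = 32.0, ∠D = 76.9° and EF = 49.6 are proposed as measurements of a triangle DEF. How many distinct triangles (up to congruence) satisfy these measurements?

DE·sin D = 32.0·sin(76.9°) ≈ 31.17.
Since EF ≥ DE, exactly one triangle exists.

1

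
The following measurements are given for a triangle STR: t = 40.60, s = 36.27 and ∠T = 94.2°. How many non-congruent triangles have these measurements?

s·sin T = 36.27·sin(94.2°) ≈ 36.17.
Since ∠T is not acute, a triangle exists only if t > s; here t > s, so there is exactly one triangle.

1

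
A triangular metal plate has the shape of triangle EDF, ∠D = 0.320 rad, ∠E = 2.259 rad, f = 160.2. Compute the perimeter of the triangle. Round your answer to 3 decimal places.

The third angle is ∠F = π − ∠E − ∠D = 0.563 rad.
Law of sines: e = f·sin E/sin F ≈ 231.99.
Law of sines: d = f·sin D/sin F ≈ 94.479.
Semiperimeter s = (231.99+94.479+160.2)/2 = 243.33.
Perimeter = 231.99 + 94.479 + 160.2 = 486.66.

perimeter ≈ 486.665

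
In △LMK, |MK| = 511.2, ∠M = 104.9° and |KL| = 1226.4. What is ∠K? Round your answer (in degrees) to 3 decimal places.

Law of sines: sin L = |MK|·sin M/|KL| ≈ 0.40281.
Since |KL| ≥ |MK|, only the acute value applies: ∠L ≈ 23.75°.
Then ∠K = 180° − ∠M − ∠L ≈ 51.35°.

∠K ≈ 51.346°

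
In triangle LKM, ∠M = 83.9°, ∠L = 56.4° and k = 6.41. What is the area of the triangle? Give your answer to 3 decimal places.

The third angle is ∠K = 180° − ∠M − ∠L = 39.70°.
Law of sines: l = k·sin L/sin K ≈ 8.3583.
Law of sines: m = k·sin M/sin K ≈ 9.9781.
Area = ½·k·l·sin M ≈ 26.637.

area ≈ 26.637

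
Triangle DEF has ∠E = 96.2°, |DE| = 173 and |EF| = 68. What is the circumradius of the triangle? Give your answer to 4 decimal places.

By the law of cosines, |FD|² = |DE|² + |EF|² − 2·|DE|·|EF|·cos E = 37094, so |FD| ≈ 192.6.
Area = ½·|DE|·|EF|·sin E ≈ 5847.6.
Circumradius = |FD|/(2 sin E) ≈ 96.866.

R ≈ 96.8656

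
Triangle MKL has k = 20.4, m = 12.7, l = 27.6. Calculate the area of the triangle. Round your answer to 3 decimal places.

Semiperimeter s = (12.7 + 20.4 + 27.6)/2 = 30.35.
Heron's formula: area = √(30.35·17.65·9.95·2.75) ≈ 121.07.

121.068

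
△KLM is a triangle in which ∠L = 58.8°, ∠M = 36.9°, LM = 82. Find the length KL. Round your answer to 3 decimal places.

The third angle is ∠K = 180° − ∠L − ∠M = 84.30°.
Law of sines: KL = LM·sin M/sin K ≈ 49.479.

49.479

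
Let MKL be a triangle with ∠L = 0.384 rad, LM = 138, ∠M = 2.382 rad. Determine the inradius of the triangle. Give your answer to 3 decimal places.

r ≈ 24.895

The third angle is ∠K = π − ∠L − ∠M = 0.376 rad.
Law of sines: KL = LM·sin M/sin K ≈ 259.06.
Law of sines: MK = LM·sin L/sin K ≈ 140.94.
Area = ½·LM·KL·sin L ≈ 6696.7.
Semiperimeter s = (259.06+138+140.94)/2 = 269.
Inradius = area/s = 6696.7/269 ≈ 24.895.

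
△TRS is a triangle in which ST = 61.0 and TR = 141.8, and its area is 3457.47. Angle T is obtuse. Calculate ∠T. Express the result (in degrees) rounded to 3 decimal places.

From area = ½·ST·TR·sin T, we get sin T = 2·area/(ST·TR) ≈ 0.79943.
Taking the obtuse solution, ∠T ≈ 126.92°.

126.924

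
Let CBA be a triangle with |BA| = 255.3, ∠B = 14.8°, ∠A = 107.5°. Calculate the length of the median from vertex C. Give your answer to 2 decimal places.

167.84

The third angle is ∠C = 180° − ∠B − ∠A = 57.70°.
Law of sines: |AC| = |BA|·sin B/sin C ≈ 77.154.
Law of sines: |CB| = |BA|·sin A/sin C ≈ 288.06.
Median from C: ½√(2·|AC|² + 2·|CB|² − |BA|²) ≈ 167.84.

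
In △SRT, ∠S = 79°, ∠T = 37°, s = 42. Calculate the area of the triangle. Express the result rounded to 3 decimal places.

The third angle is ∠R = 180° − ∠T − ∠S = 64.00°.
Law of sines: r = s·sin R/sin S ≈ 38.456.
Law of sines: t = s·sin T/sin S ≈ 25.749.
Area = ½·s·r·sin T ≈ 486.01.

area ≈ 486.010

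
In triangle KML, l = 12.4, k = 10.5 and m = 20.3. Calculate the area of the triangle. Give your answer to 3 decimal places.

area ≈ 53.549

Semiperimeter s = (10.5 + 20.3 + 12.4)/2 = 21.6.
Heron's formula: area = √(21.6·11.1·1.3·9.2) ≈ 53.549.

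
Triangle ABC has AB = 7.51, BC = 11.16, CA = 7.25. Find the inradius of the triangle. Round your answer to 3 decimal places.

Semiperimeter s = (11.16 + 7.25 + 7.51)/2 = 12.96.
Heron's formula: area = √(12.96·1.8·5.71·5.45) ≈ 26.944.
Inradius = area/s = 26.944/12.96 ≈ 2.079.

r ≈ 2.079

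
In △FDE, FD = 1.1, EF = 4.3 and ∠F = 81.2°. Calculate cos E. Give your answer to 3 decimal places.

By the law of cosines, DE² = EF² + FD² − 2·EF·FD·cos F = 18.253, so DE ≈ 4.2723.
Law of cosines again: cos E = (DE² + EF² − FD²)/(2·DE·EF) ≈ 0.96709, so ∠E ≈ 14.74°.

0.967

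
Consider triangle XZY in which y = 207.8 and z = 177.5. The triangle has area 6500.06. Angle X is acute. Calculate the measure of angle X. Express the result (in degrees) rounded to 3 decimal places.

From area = ½·z·y·sin X, we get sin X = 2·area/(z·y) ≈ 0.35245.
Taking the acute solution, ∠X ≈ 20.64°.

20.638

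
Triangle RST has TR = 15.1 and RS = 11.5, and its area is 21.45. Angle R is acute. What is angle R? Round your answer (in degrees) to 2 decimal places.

∠R ≈ 14.30°

From area = ½·TR·RS·sin R, we get sin R = 2·area/(TR·RS) ≈ 0.24705.
Taking the acute solution, ∠R ≈ 14.30°.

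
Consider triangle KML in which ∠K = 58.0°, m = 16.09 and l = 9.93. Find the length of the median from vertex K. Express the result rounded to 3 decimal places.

11.476

By the law of cosines, k² = m² + l² − 2·m·l·cos K = 188.16, so k ≈ 13.717.
Median from K: ½√(2·m² + 2·l² − k²) ≈ 11.476.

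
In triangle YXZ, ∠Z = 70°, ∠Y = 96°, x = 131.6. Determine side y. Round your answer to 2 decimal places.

The third angle is ∠X = 180° − ∠Z − ∠Y = 14.00°.
Law of sines: y = x·sin Y/sin X ≈ 541.

541.00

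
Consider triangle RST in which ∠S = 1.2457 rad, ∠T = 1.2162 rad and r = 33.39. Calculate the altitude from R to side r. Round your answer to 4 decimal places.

47.2076

The third angle is ∠R = π − ∠S − ∠T = 0.6797 rad.
Law of sines: s = r·sin S/sin R ≈ 50.339.
Law of sines: t = r·sin T/sin R ≈ 49.817.
Area = ½·r·s·sin T ≈ 788.13.
The altitude from R has length 2·area/r ≈ 47.208.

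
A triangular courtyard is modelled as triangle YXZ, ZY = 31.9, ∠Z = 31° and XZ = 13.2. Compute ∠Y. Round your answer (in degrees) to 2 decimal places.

By the law of cosines, YX² = XZ² + ZY² − 2·XZ·ZY·cos Z = 469.98, so YX ≈ 21.679.
Law of cosines again: cos Y = (ZY² + YX² − XZ²)/(2·ZY·YX) ≈ 0.94956, so ∠Y ≈ 18.28°.

18.28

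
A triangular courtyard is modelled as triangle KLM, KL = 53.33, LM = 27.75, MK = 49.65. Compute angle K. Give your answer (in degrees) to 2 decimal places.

31.00

By the law of cosines, cos K = (MK² + KL² − LM²) / (2·MK·KL) ≈ 0.85714, so ∠K ≈ 31.00°.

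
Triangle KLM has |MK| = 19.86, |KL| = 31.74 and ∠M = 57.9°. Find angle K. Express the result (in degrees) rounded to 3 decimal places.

Law of sines: sin L = |MK|·sin M/|KL| ≈ 0.53005.
Since |KL| ≥ |MK|, only the acute value applies: ∠L ≈ 32.01°.
Then ∠K = 180° − ∠M − ∠L ≈ 90.09°.

90.091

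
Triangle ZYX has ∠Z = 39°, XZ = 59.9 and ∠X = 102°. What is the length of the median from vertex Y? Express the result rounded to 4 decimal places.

The third angle is ∠Y = 180° − ∠X − ∠Z = 39.00°.
Law of sines: YX = XZ·sin Z/sin Y ≈ 59.9.
Law of sines: ZY = XZ·sin X/sin Y ≈ 93.102.
Median from Y: ½√(2·ZY² + 2·YX² − XZ²) ≈ 72.326.

m_Y ≈ 72.3257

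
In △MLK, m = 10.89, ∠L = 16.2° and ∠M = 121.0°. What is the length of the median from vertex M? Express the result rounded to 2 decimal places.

m_M ≈ 3.73

The third angle is ∠K = 180° − ∠M − ∠L = 42.80°.
Law of sines: l = m·sin L/sin M ≈ 3.5445.
Law of sines: k = m·sin K/sin M ≈ 8.6321.
Median from M: ½√(2·l² + 2·k² − m²) ≈ 3.7269.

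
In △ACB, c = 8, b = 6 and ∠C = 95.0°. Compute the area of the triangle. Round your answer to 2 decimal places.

Law of sines: sin B = b·sin C/c ≈ 0.74715.
Since c ≥ b, only the acute value applies: ∠B ≈ 48.34°.
Then ∠A = 180° − ∠C − ∠B ≈ 36.66°.
Law of sines gives a = c·sin A/sin C ≈ 4.7943.
Area = ½·c·b·sin A ≈ 14.328.

14.33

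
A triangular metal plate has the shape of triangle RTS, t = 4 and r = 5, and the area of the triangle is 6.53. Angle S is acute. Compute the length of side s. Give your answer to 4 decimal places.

3.2720

From area = ½·r·t·sin S, we get sin S = 2·area/(r·t) ≈ 0.65300.
Taking the acute solution, ∠S ≈ 0.712 rad.
Law of cosines then gives s ≈ 3.272.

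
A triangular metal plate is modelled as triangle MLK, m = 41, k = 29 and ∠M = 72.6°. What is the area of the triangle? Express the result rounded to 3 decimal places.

Law of sines: sin K = k·sin M/m ≈ 0.67495.
Since m ≥ k, only the acute value applies: ∠K ≈ 42.45°.
Then ∠L = 180° − ∠M − ∠K ≈ 64.95°.
Law of sines gives l = m·sin L/sin M ≈ 38.925.
Area = ½·m·k·sin L ≈ 538.58.

area ≈ 538.579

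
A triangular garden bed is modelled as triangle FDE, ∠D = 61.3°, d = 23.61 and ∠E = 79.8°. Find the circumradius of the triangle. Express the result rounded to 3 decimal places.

The third angle is ∠F = 180° − ∠D − ∠E = 38.90°.
Law of sines: f = d·sin F/sin D ≈ 16.903.
Law of sines: e = d·sin E/sin D ≈ 26.491.
Circumradius = d/(2 sin D) ≈ 13.458.

R ≈ 13.458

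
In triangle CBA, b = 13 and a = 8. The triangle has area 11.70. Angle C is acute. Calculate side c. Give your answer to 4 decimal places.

5.5076

From area = ½·b·a·sin C, we get sin C = 2·area/(b·a) ≈ 0.22500.
Taking the acute solution, ∠C ≈ 13.00°.
Law of cosines then gives c ≈ 5.5076.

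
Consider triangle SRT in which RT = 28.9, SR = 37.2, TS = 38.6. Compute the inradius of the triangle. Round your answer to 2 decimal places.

Semiperimeter s = (28.9 + 38.6 + 37.2)/2 = 52.35.
Heron's formula: area = √(52.35·23.45·13.75·15.15) ≈ 505.69.
Inradius = area/s = 505.69/52.35 ≈ 9.6599.

9.66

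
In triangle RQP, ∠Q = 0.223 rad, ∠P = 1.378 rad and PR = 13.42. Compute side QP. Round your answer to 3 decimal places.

60.653

The third angle is ∠R = π − ∠Q − ∠P = 1.541 rad.
Law of sines: QP = PR·sin R/sin Q ≈ 60.653.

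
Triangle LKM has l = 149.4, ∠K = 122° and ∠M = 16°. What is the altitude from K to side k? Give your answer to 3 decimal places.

41.180

The third angle is ∠L = 180° − ∠K − ∠M = 42.00°.
Law of sines: k = l·sin K/sin L ≈ 189.35.
Law of sines: m = l·sin M/sin L ≈ 61.543.
Area = ½·l·k·sin M ≈ 3898.7.
The altitude from K has length 2·area/k ≈ 41.18.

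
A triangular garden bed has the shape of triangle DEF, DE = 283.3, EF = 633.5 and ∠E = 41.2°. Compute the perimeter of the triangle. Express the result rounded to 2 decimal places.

By the law of cosines, FD² = DE² + EF² − 2·DE·EF·cos E = 2.1151e+05, so FD ≈ 459.9.
Semiperimeter s = (633.5+459.9+283.3)/2 = 688.35.
Perimeter = 633.5 + 459.9 + 283.3 = 1376.7.

1376.70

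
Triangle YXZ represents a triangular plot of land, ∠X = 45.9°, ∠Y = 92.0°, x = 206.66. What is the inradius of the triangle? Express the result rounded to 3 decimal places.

The third angle is ∠Z = 180° − ∠Y − ∠X = 42.10°.
Law of sines: y = x·sin Y/sin X ≈ 287.6.
Law of sines: z = x·sin Z/sin X ≈ 192.93.
Area = ½·x·y·sin Z ≈ 19924.
Semiperimeter s = (287.6+206.66+192.93)/2 = 343.6.
Inradius = area/s = 19924/343.6 ≈ 57.985.

57.985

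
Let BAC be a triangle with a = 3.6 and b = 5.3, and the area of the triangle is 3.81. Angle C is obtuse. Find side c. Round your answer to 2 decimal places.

From area = ½·b·a·sin C, we get sin C = 2·area/(b·a) ≈ 0.39937.
Taking the obtuse solution, ∠C ≈ 156.46°.
Law of cosines then gives c ≈ 8.7198.

8.72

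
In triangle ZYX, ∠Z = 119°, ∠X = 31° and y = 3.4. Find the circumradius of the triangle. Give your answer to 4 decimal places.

The third angle is ∠Y = 180° − ∠X − ∠Z = 30.00°.
Law of sines: z = y·sin Z/sin Y ≈ 5.9474.
Law of sines: x = y·sin X/sin Y ≈ 3.5023.
Circumradius = y/(2 sin Y) ≈ 3.4.

R ≈ 3.4000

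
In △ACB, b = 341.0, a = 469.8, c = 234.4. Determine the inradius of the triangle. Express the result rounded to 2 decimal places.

Semiperimeter s = (469.8 + 234.4 + 341)/2 = 522.6.
Heron's formula: area = √(522.6·52.8·288.2·181.6) ≈ 38002.
Inradius = area/s = 38002/522.6 ≈ 72.717.

r ≈ 72.72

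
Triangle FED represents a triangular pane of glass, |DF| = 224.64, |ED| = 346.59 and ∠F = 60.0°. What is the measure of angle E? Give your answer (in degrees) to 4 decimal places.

Law of sines: sin E = |DF|·sin F/|ED| ≈ 0.56131.
Since |ED| ≥ |DF|, only the acute value applies: ∠E ≈ 34.15°.
Then ∠D = 180° − ∠F − ∠E ≈ 85.85°.

∠E ≈ 34.1463°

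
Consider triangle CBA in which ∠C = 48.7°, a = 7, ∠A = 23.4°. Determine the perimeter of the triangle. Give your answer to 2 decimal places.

The third angle is ∠B = 180° − ∠A − ∠C = 107.90°.
Law of sines: c = a·sin C/sin A ≈ 13.242.
Law of sines: b = a·sin B/sin A ≈ 16.772.
Semiperimeter s = (13.242+16.772+7)/2 = 18.507.
Perimeter = 13.242 + 16.772 + 7 = 37.014.

37.01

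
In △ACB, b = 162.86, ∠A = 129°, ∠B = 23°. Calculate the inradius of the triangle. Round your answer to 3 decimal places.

36.290

The third angle is ∠C = 180° − ∠B − ∠A = 28.00°.
Law of sines: a = b·sin A/sin B ≈ 323.92.
Law of sines: c = b·sin C/sin B ≈ 195.68.
Area = ½·b·a·sin C ≈ 12383.
Semiperimeter s = (323.92+195.68+162.86)/2 = 341.23.
Inradius = area/s = 12383/341.23 ≈ 36.29.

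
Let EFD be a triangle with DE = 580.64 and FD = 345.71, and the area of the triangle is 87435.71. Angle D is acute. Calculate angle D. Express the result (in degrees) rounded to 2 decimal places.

From area = ½·FD·DE·sin D, we get sin D = 2·area/(FD·DE) ≈ 0.87116.
Taking the acute solution, ∠D ≈ 60.59°.

60.59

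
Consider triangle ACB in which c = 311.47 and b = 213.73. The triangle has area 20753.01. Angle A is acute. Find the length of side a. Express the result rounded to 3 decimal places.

196.470

From area = ½·c·b·sin A, we get sin A = 2·area/(c·b) ≈ 0.62349.
Taking the acute solution, ∠A ≈ 38.57°.
Law of cosines then gives a ≈ 196.47.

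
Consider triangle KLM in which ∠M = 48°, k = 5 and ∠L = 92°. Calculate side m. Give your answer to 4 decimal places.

The third angle is ∠K = 180° − ∠L − ∠M = 40.00°.
Law of sines: m = k·sin M/sin K ≈ 5.7806.

5.7806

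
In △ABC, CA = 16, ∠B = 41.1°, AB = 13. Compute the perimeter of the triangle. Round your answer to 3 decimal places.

52.323

Law of sines: sin C = AB·sin B/CA ≈ 0.53412.
Since CA ≥ AB, only the acute value applies: ∠C ≈ 32.28°.
Then ∠A = 180° − ∠B − ∠C ≈ 106.62°.
Law of sines gives BC = CA·sin A/sin B ≈ 23.323.
Semiperimeter s = (23.323+16+13)/2 = 26.161.
Perimeter = 23.323 + 16 + 13 = 52.323.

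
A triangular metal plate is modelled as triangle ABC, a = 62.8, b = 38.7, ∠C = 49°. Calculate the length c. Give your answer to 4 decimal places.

47.4617

By the law of cosines, c² = a² + b² − 2·a·b·cos C = 2252.6, so c ≈ 47.462.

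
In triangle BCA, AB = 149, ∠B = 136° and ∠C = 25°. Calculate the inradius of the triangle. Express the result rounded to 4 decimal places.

r ≈ 23.3550

The third angle is ∠A = 180° − ∠B − ∠C = 19.00°.
Law of sines: CA = AB·sin B/sin C ≈ 244.91.
Law of sines: BC = AB·sin A/sin C ≈ 114.78.
Area = ½·AB·CA·sin A ≈ 5940.3.
Semiperimeter s = (244.91+149+114.78)/2 = 254.35.
Inradius = area/s = 5940.3/254.35 ≈ 23.355.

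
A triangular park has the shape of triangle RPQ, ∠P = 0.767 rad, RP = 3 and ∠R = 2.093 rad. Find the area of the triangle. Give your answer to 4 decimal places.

The third angle is ∠Q = π − ∠R − ∠P = 0.282 rad.
Law of sines: PQ = RP·sin R/sin Q ≈ 9.357.
Law of sines: QR = RP·sin P/sin Q ≈ 7.492.
Area = ½·RP·PQ·sin P ≈ 9.7403.

area ≈ 9.7403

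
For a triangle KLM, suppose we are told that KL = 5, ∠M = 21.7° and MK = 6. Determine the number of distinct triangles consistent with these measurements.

2

MK·sin M = 6·sin(21.7°) ≈ 2.218.
Since MK sin M < KL < MK (2.218 < 5 < 6), two triangles exist.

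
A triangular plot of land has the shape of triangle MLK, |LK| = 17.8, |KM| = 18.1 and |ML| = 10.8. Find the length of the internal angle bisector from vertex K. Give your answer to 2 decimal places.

t_K ≈ 17.12

By the law of cosines, cos K = (|LK|² + |KM|² − |ML|²) / (2·|LK|·|KM|) ≈ 0.81912, so ∠K ≈ 35.00°.
The bisector from K has length 2·|LK|·|KM|·cos(∠K/2)/(|LK|+|KM|) ≈ 17.118.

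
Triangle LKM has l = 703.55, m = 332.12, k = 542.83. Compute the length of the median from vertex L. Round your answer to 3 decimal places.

Median from L: ½√(2·k² + 2·m² − l²) ≈ 280.6.

280.604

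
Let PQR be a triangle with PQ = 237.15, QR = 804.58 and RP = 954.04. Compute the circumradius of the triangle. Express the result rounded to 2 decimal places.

By the law of cosines, cos P = (RP² + PQ² − QR²) / (2·RP·PQ) ≈ 0.70516, so ∠P ≈ 45.16°.
Circumradius = QR/(2 sin P) ≈ 567.36.

567.36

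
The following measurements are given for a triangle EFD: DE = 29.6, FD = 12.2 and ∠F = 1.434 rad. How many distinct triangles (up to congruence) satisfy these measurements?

1

FD·sin F = 12.2·sin(1.434 rad) ≈ 12.09.
Since DE ≥ FD, exactly one triangle exists.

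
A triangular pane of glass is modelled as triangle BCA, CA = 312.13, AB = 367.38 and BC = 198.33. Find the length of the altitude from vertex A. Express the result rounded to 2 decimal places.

Semiperimeter s = (312.13 + 367.38 + 198.33)/2 = 438.92.
Heron's formula: area = √(438.92·126.79·71.54·240.59) ≈ 30949.
The altitude from A has length 2·area/BC ≈ 312.1.

h_A ≈ 312.10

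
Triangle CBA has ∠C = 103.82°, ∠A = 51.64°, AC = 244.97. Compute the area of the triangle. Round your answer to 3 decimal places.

area ≈ 55008.847

The third angle is ∠B = 180° − ∠A − ∠C = 24.54°.
Law of sines: BA = AC·sin C/sin B ≈ 572.75.
Law of sines: CB = AC·sin A/sin B ≈ 462.5.
Area = ½·AC·BA·sin A ≈ 55009.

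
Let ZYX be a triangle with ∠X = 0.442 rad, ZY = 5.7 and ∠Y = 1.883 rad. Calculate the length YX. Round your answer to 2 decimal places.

9.71

The third angle is ∠Z = π − ∠Y − ∠X = 0.817 rad.
Law of sines: YX = ZY·sin Z/sin X ≈ 9.7119.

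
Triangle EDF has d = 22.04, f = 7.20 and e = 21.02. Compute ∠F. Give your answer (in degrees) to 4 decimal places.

By the law of cosines, cos F = (e² + d² − f²) / (2·e·d) ≈ 0.94517, so ∠F ≈ 19.06°.

19.0605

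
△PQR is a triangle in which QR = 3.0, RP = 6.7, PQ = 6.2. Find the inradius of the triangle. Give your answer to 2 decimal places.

1.17

Semiperimeter s = (3 + 6.7 + 6.2)/2 = 7.95.
Heron's formula: area = √(7.95·4.95·1.25·1.75) ≈ 9.2781.
Inradius = area/s = 9.2781/7.95 ≈ 1.1671.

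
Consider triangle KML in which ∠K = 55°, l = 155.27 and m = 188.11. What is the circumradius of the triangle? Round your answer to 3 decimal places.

R ≈ 98.400

By the law of cosines, k² = m² + l² − 2·m·l·cos K = 25988, so k ≈ 161.21.
Area = ½·m·l·sin K ≈ 11963.
Circumradius = k/(2 sin K) ≈ 98.4.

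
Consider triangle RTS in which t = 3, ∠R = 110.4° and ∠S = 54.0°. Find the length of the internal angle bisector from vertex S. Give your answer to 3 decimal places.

4.154

The third angle is ∠T = 180° − ∠S − ∠R = 15.60°.
Law of sines: r = t·sin R/sin T ≈ 10.456.
Law of sines: s = t·sin S/sin T ≈ 9.0252.
The bisector from S has length 2·r·t·cos(∠S/2)/(r+t) ≈ 4.1542.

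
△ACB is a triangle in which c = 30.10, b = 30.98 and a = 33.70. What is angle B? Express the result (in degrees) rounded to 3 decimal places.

57.771

By the law of cosines, cos B = (a² + c² − b²) / (2·a·c) ≈ 0.53331, so ∠B ≈ 57.77°.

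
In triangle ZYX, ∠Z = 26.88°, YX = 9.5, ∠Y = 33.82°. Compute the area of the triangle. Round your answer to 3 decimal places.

The third angle is ∠X = 180° − ∠Z − ∠Y = 119.30°.
Law of sines: XZ = YX·sin Y/sin Z ≈ 11.695.
Law of sines: ZY = YX·sin X/sin Z ≈ 18.324.
Area = ½·YX·XZ·sin X ≈ 48.444.

area ≈ 48.444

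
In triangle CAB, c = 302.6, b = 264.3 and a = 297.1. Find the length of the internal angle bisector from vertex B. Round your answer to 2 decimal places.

t_B ≈ 269.15

By the law of cosines, cos B = (c² + a² − b²) / (2·c·a) ≈ 0.61167, so ∠B ≈ 52.29°.
The bisector from B has length 2·c·a·cos(∠B/2)/(c+a) ≈ 269.15.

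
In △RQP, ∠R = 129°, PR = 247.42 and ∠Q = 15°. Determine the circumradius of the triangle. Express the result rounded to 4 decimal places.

The third angle is ∠P = 180° − ∠R − ∠Q = 36.00°.
Law of sines: QP = PR·sin R/sin Q ≈ 742.92.
Law of sines: RQ = PR·sin P/sin Q ≈ 561.9.
Circumradius = PR/(2 sin Q) ≈ 477.98.

477.9787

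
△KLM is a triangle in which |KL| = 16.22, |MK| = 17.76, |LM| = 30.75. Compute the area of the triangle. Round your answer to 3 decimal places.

area ≈ 111.018

Semiperimeter s = (30.75 + 17.76 + 16.22)/2 = 32.365.
Heron's formula: area = √(32.365·1.615·14.605·16.145) ≈ 111.02.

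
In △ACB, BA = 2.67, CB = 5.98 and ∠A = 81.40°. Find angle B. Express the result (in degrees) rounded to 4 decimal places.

72.4024

Law of sines: sin C = BA·sin A/CB ≈ 0.44147.
Since CB ≥ BA, only the acute value applies: ∠C ≈ 26.20°.
Then ∠B = 180° − ∠A − ∠C ≈ 72.40°.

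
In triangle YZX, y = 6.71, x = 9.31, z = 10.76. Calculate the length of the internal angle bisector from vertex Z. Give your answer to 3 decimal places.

By the law of cosines, cos Z = (x² + y² − z²) / (2·x·y) ≈ 0.12744, so ∠Z ≈ 82.68°.
The bisector from Z has length 2·x·y·cos(∠Z/2)/(x+y) ≈ 5.8556.

t_Z ≈ 5.856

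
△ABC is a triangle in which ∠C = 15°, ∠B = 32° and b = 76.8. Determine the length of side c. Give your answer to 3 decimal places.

37.510

The third angle is ∠A = 180° − ∠B − ∠C = 133.00°.
Law of sines: c = b·sin C/sin B ≈ 37.51.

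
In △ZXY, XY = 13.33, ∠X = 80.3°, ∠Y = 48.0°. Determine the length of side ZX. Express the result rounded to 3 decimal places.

12.623

The third angle is ∠Z = 180° − ∠X − ∠Y = 51.70°.
Law of sines: ZX = XY·sin Y/sin Z ≈ 12.623.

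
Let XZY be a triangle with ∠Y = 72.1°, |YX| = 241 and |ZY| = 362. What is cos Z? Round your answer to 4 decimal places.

By the law of cosines, |XZ|² = |ZY|² + |YX|² − 2·|ZY|·|YX|·cos Y = 1.355e+05, so |XZ| ≈ 368.1.
Law of cosines again: cos Z = (|XZ|² + |ZY|² − |YX|²)/(2·|XZ|·|ZY|) ≈ 0.78220, so ∠Z ≈ 38.54°.

0.7822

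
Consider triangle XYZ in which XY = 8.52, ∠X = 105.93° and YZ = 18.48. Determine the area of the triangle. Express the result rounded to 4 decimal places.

Law of sines: sin Z = XY·sin X/YZ ≈ 0.44333.
Since YZ ≥ XY, only the acute value applies: ∠Z ≈ 26.32°.
Then ∠Y = 180° − ∠X − ∠Z ≈ 47.75°.
Law of sines gives ZX = YZ·sin Y/sin X ≈ 14.226.
Area = ½·YZ·XY·sin Y ≈ 58.276.

area ≈ 58.2765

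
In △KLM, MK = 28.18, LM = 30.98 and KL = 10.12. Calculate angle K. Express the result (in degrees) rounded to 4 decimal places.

96.3652

By the law of cosines, cos K = (MK² + KL² − LM²) / (2·MK·KL) ≈ -0.11087, so ∠K ≈ 96.37°.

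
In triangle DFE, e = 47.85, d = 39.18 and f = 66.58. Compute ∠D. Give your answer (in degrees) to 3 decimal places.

By the law of cosines, cos D = (f² + e² − d²) / (2·f·e) ≈ 0.81414, so ∠D ≈ 35.50°.

35.498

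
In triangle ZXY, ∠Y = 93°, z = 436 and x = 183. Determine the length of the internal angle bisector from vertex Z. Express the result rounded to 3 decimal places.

By the law of cosines, y² = z² + x² − 2·z·x·cos Y = 2.3194e+05, so y ≈ 481.6.
Law of cosines again: cos Z = (x² + y² − z²)/(2·x·y) ≈ 0.42737, so ∠Z ≈ 64.70°.
The bisector from Z has length 2·x·y·cos(∠Z/2)/(x+y) ≈ 224.06.

t_Z ≈ 224.057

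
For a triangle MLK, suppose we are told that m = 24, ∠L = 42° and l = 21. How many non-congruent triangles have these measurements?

2

m·sin L = 24·sin(42°) ≈ 16.06.
Since m sin L < l < m (16.06 < 21 < 24), two triangles exist.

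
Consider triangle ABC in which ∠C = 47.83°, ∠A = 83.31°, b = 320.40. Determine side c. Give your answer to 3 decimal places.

The third angle is ∠B = 180° − ∠C − ∠A = 48.86°.
Law of sines: c = b·sin C/sin B ≈ 315.32.

315.317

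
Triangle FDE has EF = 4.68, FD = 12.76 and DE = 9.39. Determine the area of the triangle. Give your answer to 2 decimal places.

17.58

Semiperimeter s = (9.39 + 4.68 + 12.76)/2 = 13.415.
Heron's formula: area = √(13.415·4.025·8.735·0.655) ≈ 17.576.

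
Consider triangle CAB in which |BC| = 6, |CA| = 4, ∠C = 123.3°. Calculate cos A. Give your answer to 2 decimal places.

By the law of cosines, |AB|² = |BC|² + |CA|² − 2·|BC|·|CA|·cos C = 78.353, so |AB| ≈ 8.8517.
Law of cosines again: cos A = (|CA|² + |AB|² − |BC|²)/(2·|CA|·|AB|) ≈ 0.82404, so ∠A ≈ 34.51°.

0.82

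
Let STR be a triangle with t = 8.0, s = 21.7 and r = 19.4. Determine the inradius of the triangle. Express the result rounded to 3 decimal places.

3.146

Semiperimeter p = (21.7 + 8 + 19.4)/2 = 24.55.
Heron's formula: area = √(24.55·2.85·16.55·5.15) ≈ 77.224.
Inradius = area/p = 77.224/24.55 ≈ 3.1456.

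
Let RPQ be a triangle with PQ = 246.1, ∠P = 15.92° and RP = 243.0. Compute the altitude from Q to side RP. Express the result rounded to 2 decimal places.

By the law of cosines, QR² = RP² + PQ² − 2·RP·PQ·cos P = 4597, so QR ≈ 67.801.
Area = ½·RP·PQ·sin P ≈ 8201.7.
The altitude from Q has length 2·area/RP ≈ 67.504.

h_Q ≈ 67.50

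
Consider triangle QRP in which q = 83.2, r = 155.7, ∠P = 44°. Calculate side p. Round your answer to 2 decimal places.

111.93

By the law of cosines, p² = q² + r² − 2·q·r·cos P = 12528, so p ≈ 111.93.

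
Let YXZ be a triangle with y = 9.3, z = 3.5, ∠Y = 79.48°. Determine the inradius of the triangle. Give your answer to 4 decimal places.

r ≈ 1.4462

Law of sines: sin Z = z·sin Y/y ≈ 0.37002.
Since y ≥ z, only the acute value applies: ∠Z ≈ 21.72°.
Then ∠X = 180° − ∠Y − ∠Z ≈ 78.80°.
Law of sines gives x = y·sin X/sin Y ≈ 9.279.
Area = ½·y·z·sin X ≈ 15.965.
Semiperimeter s = (9.3+9.279+3.5)/2 = 11.039.
Inradius = area/s = 15.965/11.039 ≈ 1.4462.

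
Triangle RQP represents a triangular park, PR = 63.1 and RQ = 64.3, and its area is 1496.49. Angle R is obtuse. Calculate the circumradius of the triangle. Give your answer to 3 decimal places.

79.030

From area = ½·PR·RQ·sin R, we get sin R = 2·area/(PR·RQ) ≈ 0.73767.
Taking the obtuse solution, ∠R ≈ 2.312 rad.
Law of cosines then gives QP ≈ 116.6.
Circumradius = QP/(2 sin R) ≈ 79.03.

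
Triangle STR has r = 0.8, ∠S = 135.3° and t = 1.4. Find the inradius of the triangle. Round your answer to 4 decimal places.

0.1855

By the law of cosines, s² = t² + r² − 2·t·r·cos S = 4.1922, so s ≈ 2.0475.
Area = ½·t·r·sin S ≈ 0.3939.
Semiperimeter p = (2.0475+1.4+0.8)/2 = 2.1237.
Inradius = area/p = 0.3939/2.1237 ≈ 0.18547.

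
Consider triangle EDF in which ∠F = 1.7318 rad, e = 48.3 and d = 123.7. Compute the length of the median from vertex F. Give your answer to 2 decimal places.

By the law of cosines, f² = e² + d² − 2·e·d·cos F = 19550, so f ≈ 139.82.
Median from F: ½√(2·e² + 2·d² − f²) ≈ 62.688.

m_F ≈ 62.69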